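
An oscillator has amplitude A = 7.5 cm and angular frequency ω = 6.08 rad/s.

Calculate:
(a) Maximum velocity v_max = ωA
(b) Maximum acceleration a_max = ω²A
v_max = ωA = 6.08×0.075 = 0.456 m/s
a_max = ω²A = 6.08²×0.075 = 2.772 m/s²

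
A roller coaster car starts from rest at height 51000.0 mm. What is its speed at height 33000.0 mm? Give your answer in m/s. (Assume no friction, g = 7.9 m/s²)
mgh₁ = ½mv₂² + mgh₂ → v₂ = √(2g(h₁−h₂)) = √(2×7.9×(51−33)) = 16.86 m/s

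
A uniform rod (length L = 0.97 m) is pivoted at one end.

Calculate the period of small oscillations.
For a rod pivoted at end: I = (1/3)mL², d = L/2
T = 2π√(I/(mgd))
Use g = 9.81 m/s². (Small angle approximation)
I/m = (1/3)L² = 0.3136 m²; d = L/2 = 0.485 m
T = 2π√(I/(mgd)) = 2π√(0.3136/(9.81×0.485)) = 1.613 s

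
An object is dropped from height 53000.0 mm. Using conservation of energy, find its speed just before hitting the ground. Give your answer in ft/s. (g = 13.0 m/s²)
mgh = ½mv² → v = √(2gh) = √(2×13.0×53) = 37.12 m/s = 121.8 ft/s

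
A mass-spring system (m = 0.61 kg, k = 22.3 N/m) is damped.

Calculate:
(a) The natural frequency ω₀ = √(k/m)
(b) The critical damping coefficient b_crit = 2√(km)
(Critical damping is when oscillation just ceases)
ω₀ = √(k/m) = √(22.3/0.61) = 6.046 rad/s
b_crit = 2√(km) = 2√(22.3×0.61) = 7.376 kg/s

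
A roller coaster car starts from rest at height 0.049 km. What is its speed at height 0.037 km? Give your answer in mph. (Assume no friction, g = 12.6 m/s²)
mgh₁ = ½mv₂² + mgh₂ → v₂ = √(2g(h₁−h₂)) = √(2×12.6×(49−37)) = 17.39 m/s = 38.9 mph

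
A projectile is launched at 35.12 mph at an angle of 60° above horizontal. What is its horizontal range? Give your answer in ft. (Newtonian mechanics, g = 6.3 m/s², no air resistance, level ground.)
R = v₀² sin(2θ) / g (with unit conversion) = 111.2 ft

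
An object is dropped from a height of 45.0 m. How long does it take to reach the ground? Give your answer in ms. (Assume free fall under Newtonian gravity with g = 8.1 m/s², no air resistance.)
t = √(2h/g) (with unit conversion) = 3333.0 ms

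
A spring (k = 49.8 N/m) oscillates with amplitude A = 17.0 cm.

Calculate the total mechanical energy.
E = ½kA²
E = ½kA² = ½×49.8×(0.17)² = 0.7196 J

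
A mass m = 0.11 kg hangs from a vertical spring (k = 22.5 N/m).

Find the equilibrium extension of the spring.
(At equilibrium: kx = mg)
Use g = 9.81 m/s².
x_eq = mg/k = 0.11×9.81/22.5 = 0.04796 m = 4.796 cm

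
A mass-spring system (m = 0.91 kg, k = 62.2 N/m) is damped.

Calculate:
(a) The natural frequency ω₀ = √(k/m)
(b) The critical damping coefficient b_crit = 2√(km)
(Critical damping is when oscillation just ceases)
ω₀ = √(k/m) = √(62.2/0.91) = 8.268 rad/s
b_crit = 2√(km) = 2√(62.2×0.91) = 15.05 kg/s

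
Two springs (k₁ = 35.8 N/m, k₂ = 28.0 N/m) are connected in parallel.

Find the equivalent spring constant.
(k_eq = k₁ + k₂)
k_eq = k₁ + k₂ = 35.8 + 28.0 = 63.8 N/m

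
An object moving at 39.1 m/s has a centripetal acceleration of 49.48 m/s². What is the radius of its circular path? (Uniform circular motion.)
r = v²/a_c = 39.1²/49.48 = 30.9 m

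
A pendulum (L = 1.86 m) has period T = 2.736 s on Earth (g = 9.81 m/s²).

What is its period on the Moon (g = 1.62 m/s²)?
T = 2π√(L/g), so T_moon/T_earth = √(g_earth/g_moon)
T_moon = 2π√(1.86/1.62) = 6.733 s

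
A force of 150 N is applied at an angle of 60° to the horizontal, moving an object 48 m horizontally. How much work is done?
W = Fd cosθ = 150×48×cos(60°) = 3600.0 J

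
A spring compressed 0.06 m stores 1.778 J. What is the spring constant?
PE = ½kx² → k = 2PE/x² = 2×1.778/0.06² = 987.8 N/m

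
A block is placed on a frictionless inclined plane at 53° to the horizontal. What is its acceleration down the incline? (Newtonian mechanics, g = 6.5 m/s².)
a = g sin(θ) = 6.5 × sin(53°) = 6.5 × 0.7986 = 5.19 m/s²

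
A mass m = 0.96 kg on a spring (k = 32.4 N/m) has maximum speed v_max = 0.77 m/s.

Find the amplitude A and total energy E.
½mv²_max = ½kA² → A = v_max√(m/k) = 0.77×√(0.96/32.4) = 0.1325 m = 13.25 cm
E = ½mv²_max = ½×0.96×0.77² = 0.2846 J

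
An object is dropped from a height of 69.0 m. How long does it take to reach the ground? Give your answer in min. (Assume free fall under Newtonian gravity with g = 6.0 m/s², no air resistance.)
t = √(2h/g) (with unit conversion) = 0.07993 min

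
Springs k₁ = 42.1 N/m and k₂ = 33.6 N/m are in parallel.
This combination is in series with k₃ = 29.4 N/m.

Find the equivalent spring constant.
k₁₂ = k₁ + k₂ = 75.7 N/m (parallel)
1/k_eq = 1/k₁₂ + 1/k₃ → k_eq = 21.18 N/m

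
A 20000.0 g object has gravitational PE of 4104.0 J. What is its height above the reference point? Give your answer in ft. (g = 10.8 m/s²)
PE = mgh → h = PE/(mg) = 4104 J / (20 kg × 10.8 m/s²) = 19 m = 62.34 ft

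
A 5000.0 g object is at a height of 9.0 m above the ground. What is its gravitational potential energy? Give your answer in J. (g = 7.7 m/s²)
PE = mgh = 5 kg × 7.7 m/s² × 9 m = 346.5 J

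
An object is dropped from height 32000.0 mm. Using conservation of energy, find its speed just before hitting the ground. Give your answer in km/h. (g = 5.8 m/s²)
mgh = ½mv² → v = √(2gh) = √(2×5.8×32) = 19.27 m/s = 69.36 km/h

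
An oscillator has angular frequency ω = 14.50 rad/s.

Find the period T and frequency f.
T = 2π/ω = 2π/14.5 = 0.4333 s; f = ω/2π = 2.308 Hz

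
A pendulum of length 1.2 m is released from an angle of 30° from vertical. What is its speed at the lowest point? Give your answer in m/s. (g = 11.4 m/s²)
h = L(1 − cosθ) = 1.2×(1 − cos30°) = 0.1608 m
v = √(2gh) = √(2×11.4×0.1608) = 1.915 m/s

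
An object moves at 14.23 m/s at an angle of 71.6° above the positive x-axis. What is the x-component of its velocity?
vₓ = v cos(θ) = 14.23 × cos(71.6°) = 4.49 m/s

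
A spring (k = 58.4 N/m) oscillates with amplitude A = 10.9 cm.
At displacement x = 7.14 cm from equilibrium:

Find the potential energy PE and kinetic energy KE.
E_total = ½kA² = ½×58.4×(0.109)² = 0.3469 J
PE = ½kx² = ½×58.4×(0.0714)² = 0.1489 J
KE = E_total − PE = 0.1981 J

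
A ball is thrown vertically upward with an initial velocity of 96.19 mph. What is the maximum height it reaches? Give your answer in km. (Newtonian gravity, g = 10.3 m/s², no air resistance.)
h_max = v₀²/(2g) (with unit conversion) = 0.08976 km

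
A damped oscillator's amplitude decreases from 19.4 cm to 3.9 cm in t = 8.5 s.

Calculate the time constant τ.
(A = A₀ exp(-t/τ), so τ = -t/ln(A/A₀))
A/A₀ = 3.9/19.4 = 0.201; ln(A/A₀) = -1.604
τ = −t/ln(A/A₀) = −8.5/-1.604 = 5.298 s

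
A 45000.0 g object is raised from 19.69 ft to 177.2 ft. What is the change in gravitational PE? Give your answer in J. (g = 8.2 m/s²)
ΔPE = mg(h₂ − h₁) = 45 kg × 8.2 m/s² × (54.01 − 6.002) m = 1.772e+04 J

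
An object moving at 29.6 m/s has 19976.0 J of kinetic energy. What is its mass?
KE = ½mv² → m = 2KE/v² = 2×19976.0/29.6² = 45.6 kg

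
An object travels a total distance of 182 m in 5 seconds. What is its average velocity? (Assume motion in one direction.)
v_avg = Δd / Δt = 182 / 5 = 36.4 m/s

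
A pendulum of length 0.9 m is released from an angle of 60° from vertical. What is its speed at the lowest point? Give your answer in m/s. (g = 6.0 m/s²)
h = L(1 − cosθ) = 0.9×(1 − cos60°) = 0.45 m
v = √(2gh) = √(2×6.0×0.45) = 2.324 m/s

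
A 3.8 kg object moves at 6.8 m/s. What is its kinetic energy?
KE = ½mv² = ½×3.8×6.8² = 87.856 J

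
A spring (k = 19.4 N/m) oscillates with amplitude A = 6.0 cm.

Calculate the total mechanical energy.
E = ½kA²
E = ½kA² = ½×19.4×(0.06)² = 0.03492 J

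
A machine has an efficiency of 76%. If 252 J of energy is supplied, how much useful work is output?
W_out = η × W_in = 0.76 × 252 = 191.52 J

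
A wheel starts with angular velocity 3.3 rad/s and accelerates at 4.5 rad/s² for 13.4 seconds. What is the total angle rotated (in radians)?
θ = ω₀t + ½αt² = 3.3×13.4 + ½×4.5×13.4² = 448.23 rad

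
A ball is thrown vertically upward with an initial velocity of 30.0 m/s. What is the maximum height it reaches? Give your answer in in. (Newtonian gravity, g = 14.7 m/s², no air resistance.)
h_max = v₀²/(2g) (with unit conversion) = 1205.0 in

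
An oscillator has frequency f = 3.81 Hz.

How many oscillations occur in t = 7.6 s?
n = f×t = 3.81×7.6 = 28.96 oscillations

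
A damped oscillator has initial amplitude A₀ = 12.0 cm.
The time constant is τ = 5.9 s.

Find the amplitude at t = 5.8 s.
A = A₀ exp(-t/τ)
A = A₀ exp(−t/τ) = 12.0×exp(−5.8/5.9) = 4.49 cm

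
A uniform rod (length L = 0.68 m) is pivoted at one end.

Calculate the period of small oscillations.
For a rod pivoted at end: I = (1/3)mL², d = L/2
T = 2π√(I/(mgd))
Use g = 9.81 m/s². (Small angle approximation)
I/m = (1/3)L² = 0.1541 m²; d = L/2 = 0.34 m
T = 2π√(I/(mgd)) = 2π√(0.1541/(9.81×0.34)) = 1.351 s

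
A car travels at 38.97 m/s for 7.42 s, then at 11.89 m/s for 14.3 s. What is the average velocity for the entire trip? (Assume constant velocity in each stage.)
d₁ = v₁t₁ = 38.97 × 7.42 = 289.157 m
d₂ = v₂t₂ = 11.89 × 14.3 = 170.027 m
d_total = 459.18 m, t_total = 21.72 s
v_avg = d_total/t_total = 459.18/21.72 = 21.14 m/s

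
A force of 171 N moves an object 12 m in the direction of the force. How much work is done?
W = Fd = 171×12 = 2052.0 J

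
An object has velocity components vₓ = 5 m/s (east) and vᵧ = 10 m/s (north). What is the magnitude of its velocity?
|v| = √(vₓ² + vᵧ²) = √(5² + 10²) = √(125) = 11.18 m/s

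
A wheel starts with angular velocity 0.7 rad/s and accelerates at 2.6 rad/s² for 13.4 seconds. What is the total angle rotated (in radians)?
θ = ω₀t + ½αt² = 0.7×13.4 + ½×2.6×13.4² = 242.81 rad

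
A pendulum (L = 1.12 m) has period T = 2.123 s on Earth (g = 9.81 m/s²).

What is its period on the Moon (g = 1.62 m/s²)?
T = 2π√(L/g), so T_moon/T_earth = √(g_earth/g_moon)
T_moon = 2π√(1.12/1.62) = 5.224 s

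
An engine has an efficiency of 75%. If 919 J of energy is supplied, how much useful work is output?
W_out = η × W_in = 0.75 × 919 = 689.25 J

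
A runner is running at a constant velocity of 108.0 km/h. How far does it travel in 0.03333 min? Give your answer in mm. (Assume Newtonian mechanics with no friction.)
d = vt (with unit conversion) = 59990.0 mm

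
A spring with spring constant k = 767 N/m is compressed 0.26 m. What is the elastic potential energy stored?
PE = ½kx² = ½×767×0.26² = 25.92 J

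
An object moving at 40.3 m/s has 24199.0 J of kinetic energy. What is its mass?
KE = ½mv² → m = 2KE/v² = 2×24199.0/40.3² = 29.8 kg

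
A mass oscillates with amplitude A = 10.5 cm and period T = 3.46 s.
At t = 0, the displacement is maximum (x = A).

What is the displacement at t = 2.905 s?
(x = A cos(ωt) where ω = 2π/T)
ω = 2π/T = 2π/3.46 = 1.816 rad/s
x = A cos(ωt) = 10.5×cos(1.816×2.905) = 5.604 cm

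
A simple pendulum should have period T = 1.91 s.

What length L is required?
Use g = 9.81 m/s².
T = 2π√(L/g) → L = g(T/2π)² = 9.81×(1.91/2π)² = 0.9065 m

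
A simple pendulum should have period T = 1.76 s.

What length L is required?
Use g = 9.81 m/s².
T = 2π√(L/g) → L = g(T/2π)² = 9.81×(1.76/2π)² = 0.7697 m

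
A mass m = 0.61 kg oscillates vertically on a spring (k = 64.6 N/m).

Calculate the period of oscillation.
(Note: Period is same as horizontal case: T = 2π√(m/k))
T = 2π√(m/k) = 2π√(0.61/64.6) = 0.6106 s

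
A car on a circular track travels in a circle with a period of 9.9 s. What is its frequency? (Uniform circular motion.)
f = 1/T = 1/9.9 = 0.101 Hz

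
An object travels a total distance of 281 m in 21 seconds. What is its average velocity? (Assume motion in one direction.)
v_avg = Δd / Δt = 281 / 21 = 13.38 m/s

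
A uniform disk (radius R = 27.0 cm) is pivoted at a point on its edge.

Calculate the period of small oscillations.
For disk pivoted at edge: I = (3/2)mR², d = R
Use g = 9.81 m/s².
I/m = (3/2)R² = 0.1094 m²; d = R = 0.27 m
T = 2π√((3/2)R²/(gR)) = 2π√(3R/(2g)) = 1.277 s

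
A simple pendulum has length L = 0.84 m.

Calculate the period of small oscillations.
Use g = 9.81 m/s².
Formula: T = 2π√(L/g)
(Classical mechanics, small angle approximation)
T = 2π√(L/g) = 2π√(0.84/9.81) = 1.839 s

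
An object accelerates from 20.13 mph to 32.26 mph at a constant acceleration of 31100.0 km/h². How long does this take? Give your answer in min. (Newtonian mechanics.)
t = (v - v₀)/a (with unit conversion) = 0.03766 min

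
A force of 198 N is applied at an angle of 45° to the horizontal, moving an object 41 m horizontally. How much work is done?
W = Fd cosθ = 198×41×cos(45°) = 5740.3 J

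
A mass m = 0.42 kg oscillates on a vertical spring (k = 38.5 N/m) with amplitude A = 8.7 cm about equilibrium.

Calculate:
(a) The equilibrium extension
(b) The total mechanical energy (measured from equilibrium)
x_eq = mg/k = 0.42×9.81/38.5 = 0.107 m = 10.7 cm
E = ½kA² = ½×38.5×(0.087)² = 0.1457 J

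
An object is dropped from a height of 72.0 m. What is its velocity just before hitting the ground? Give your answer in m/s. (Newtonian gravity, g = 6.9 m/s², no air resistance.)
v = √(2gh) = 31.52 m/s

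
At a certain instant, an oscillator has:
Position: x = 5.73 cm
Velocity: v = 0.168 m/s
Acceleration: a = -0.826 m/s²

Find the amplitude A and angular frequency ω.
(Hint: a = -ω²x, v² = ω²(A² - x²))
a = −ω²x → ω = √(|a|/x) = √(0.826/0.0573) = 3.797 rad/s
v² = ω²(A² − x²) → A = √(x² + v²/ω²) = √(0.0573² + 0.168²/3.797²) = 0.0724 m = 7.24 cm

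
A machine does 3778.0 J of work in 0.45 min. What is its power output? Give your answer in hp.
P = W/t = 3778 J / 27 s = 139.9 W = 0.1876 hp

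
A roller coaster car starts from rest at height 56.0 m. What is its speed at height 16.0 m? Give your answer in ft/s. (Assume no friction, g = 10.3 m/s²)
mgh₁ = ½mv₂² + mgh₂ → v₂ = √(2g(h₁−h₂)) = √(2×10.3×(56−16)) = 28.71 m/s = 94.18 ft/s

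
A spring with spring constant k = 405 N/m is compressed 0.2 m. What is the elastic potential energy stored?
PE = ½kx² = ½×405×0.2² = 8.1 J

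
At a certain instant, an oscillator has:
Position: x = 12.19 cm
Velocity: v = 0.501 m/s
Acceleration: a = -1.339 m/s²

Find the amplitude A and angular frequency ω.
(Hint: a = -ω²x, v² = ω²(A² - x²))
a = −ω²x → ω = √(|a|/x) = √(1.339/0.1219) = 3.314 rad/s
v² = ω²(A² − x²) → A = √(x² + v²/ω²) = √(0.1219² + 0.501²/3.314²) = 0.1942 m = 19.42 cm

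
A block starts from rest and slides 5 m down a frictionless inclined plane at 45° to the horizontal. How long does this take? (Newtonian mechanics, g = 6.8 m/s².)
a = g sin(θ) = 6.8 × sin(45°) = 4.81 m/s²
t = √(2d/a) = √(2 × 5 / 4.81) = 1.44 s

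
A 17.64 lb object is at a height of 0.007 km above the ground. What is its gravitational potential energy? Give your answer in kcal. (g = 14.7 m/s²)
PE = mgh = 8.001 kg × 14.7 m/s² × 7 m = 823.3 J = 0.1968 kcal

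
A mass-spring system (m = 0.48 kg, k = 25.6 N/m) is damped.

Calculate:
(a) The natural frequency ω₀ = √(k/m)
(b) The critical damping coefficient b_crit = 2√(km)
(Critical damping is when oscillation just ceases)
ω₀ = √(k/m) = √(25.6/0.48) = 7.303 rad/s
b_crit = 2√(km) = 2√(25.6×0.48) = 7.011 kg/s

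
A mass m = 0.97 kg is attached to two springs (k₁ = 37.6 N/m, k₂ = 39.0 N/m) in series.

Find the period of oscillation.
k_eq = k₁k₂/(k₁+k₂) = 19.14 N/m
T = 2π√(m/k_eq) = 2π√(0.97/19.14) = 1.414 s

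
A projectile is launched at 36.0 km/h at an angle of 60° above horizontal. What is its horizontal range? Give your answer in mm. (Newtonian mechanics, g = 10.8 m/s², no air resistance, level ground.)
R = v₀² sin(2θ) / g (with unit conversion) = 8019.0 mm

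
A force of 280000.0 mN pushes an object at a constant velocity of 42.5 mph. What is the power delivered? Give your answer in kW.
P = Fv = 280 N × 19 m/s = 5320 W = 5.32 kW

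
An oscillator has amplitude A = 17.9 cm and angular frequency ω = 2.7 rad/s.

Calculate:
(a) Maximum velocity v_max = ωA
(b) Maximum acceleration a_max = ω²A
v_max = ωA = 2.7×0.179 = 0.4833 m/s
a_max = ω²A = 2.7²×0.179 = 1.305 m/s²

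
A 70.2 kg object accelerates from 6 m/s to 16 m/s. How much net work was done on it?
W_net = ΔKE = ½m(v₂² − v₁²) = ½×70.2×(16² − 6²) = 7722.0 J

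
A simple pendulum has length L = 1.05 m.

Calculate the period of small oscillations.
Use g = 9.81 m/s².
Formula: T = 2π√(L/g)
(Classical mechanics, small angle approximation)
T = 2π√(L/g) = 2π√(1.05/9.81) = 2.056 s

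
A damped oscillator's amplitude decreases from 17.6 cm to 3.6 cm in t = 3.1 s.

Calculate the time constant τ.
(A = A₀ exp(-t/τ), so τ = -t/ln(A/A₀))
A/A₀ = 3.6/17.6 = 0.2045; ln(A/A₀) = -1.587
τ = −t/ln(A/A₀) = −3.1/-1.587 = 1.953 s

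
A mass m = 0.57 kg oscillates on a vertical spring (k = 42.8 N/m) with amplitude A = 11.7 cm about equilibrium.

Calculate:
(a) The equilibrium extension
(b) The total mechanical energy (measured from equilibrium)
x_eq = mg/k = 0.57×9.81/42.8 = 0.1306 m = 13.06 cm
E = ½kA² = ½×42.8×(0.117)² = 0.2929 J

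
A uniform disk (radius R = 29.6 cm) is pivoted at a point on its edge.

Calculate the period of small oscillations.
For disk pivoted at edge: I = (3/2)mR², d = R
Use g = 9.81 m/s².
I/m = (3/2)R² = 0.1314 m²; d = R = 0.296 m
T = 2π√((3/2)R²/(gR)) = 2π√(3R/(2g)) = 1.337 s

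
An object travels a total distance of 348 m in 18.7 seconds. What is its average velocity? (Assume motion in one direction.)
v_avg = Δd / Δt = 348 / 18.7 = 18.61 m/s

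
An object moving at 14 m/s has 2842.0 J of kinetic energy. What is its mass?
KE = ½mv² → m = 2KE/v² = 2×2842.0/14² = 29.0 kg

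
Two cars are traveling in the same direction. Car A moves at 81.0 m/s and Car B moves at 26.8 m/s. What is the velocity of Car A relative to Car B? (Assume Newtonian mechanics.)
v_rel = v_A - v_B = 81.0 - 26.8 = 54.2 m/s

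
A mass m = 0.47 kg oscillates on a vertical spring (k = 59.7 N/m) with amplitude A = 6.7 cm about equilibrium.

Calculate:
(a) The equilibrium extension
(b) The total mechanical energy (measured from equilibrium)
x_eq = mg/k = 0.47×9.81/59.7 = 0.07723 m = 7.723 cm
E = ½kA² = ½×59.7×(0.067)² = 0.134 J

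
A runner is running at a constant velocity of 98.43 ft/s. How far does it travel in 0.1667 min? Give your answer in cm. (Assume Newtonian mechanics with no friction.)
d = vt (with unit conversion) = 30010.0 cm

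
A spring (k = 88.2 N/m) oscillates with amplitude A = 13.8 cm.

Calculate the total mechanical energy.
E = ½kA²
E = ½kA² = ½×88.2×(0.138)² = 0.8398 J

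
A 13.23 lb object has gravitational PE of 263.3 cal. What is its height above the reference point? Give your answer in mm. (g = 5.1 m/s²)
PE = mgh → h = PE/(mg) = 1102 J / (6.001 kg × 5.1 m/s²) = 36 m = 36000.0 mm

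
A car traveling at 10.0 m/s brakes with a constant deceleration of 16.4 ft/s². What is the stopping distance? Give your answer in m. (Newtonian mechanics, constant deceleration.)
d = v₀² / (2a) (with unit conversion) = 10.0 m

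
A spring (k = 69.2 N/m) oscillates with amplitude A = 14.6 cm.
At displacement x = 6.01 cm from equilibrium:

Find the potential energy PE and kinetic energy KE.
E_total = ½kA² = ½×69.2×(0.146)² = 0.7375 J
PE = ½kx² = ½×69.2×(0.0601)² = 0.125 J
KE = E_total − PE = 0.6126 J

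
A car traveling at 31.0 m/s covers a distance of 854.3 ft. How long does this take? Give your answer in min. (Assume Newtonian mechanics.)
t = d/v (with unit conversion) = 0.14 min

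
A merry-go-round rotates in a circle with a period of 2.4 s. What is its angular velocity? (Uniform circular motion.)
ω = 2π/T = 2π/2.4 = 2.618 rad/s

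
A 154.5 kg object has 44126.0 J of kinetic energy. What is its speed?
KE = ½mv² → v = √(2KE/m) = √(2×44126.0/154.5) = 23.9 m/s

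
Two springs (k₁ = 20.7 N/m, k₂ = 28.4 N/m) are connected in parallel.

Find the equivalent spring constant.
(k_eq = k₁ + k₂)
k_eq = k₁ + k₂ = 20.7 + 28.4 = 49.1 N/m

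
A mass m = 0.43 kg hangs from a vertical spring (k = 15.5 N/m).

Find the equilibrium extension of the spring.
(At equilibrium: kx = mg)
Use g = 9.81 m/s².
x_eq = mg/k = 0.43×9.81/15.5 = 0.2721 m = 27.21 cm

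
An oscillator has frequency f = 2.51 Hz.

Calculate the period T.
T = 1/f = 1/2.51 = 0.3984 s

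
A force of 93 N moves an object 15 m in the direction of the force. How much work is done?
W = Fd = 93×15 = 1395.0 J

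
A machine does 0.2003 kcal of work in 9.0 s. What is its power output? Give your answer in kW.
P = W/t = 838.1 J / 9 s = 93.12 W = 0.09312 kW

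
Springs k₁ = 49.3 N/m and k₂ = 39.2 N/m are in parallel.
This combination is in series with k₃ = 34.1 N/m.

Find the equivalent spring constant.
k₁₂ = k₁ + k₂ = 88.5 N/m (parallel)
1/k_eq = 1/k₁₂ + 1/k₃ → k_eq = 24.62 N/m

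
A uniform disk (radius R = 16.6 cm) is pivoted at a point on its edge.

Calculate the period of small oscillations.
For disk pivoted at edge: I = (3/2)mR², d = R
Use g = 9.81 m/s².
I/m = (3/2)R² = 0.04133 m²; d = R = 0.166 m
T = 2π√((3/2)R²/(gR)) = 2π√(3R/(2g)) = 1.001 s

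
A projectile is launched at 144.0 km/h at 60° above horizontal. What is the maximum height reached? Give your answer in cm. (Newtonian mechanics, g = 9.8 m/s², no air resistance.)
H = v₀²sin²(θ)/(2g) (with unit conversion) = 6122.0 cm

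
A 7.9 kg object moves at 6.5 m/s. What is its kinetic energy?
KE = ½mv² = ½×7.9×6.5² = 166.8875 J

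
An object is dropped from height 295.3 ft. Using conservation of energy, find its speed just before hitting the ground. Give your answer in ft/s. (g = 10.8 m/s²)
mgh = ½mv² → v = √(2gh) = √(2×10.8×90.01) = 44.09 m/s = 144.7 ft/s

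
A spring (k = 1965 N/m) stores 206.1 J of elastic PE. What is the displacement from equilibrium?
PE = ½kx² → x = √(2PE/k) = √(2×206.1/1965) = 0.458 m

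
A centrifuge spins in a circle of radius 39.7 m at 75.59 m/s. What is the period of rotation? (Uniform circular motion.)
T = 2πr/v = 2π×39.7/75.59 = 3.3 s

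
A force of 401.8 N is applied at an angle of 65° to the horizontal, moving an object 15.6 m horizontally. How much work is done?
W = Fd cosθ = 401.8×15.6×cos(65°) = 2649.0 J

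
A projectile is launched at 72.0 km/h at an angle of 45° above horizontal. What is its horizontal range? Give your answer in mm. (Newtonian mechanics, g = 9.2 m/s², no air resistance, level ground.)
R = v₀² sin(2θ) / g (with unit conversion) = 43480.0 mm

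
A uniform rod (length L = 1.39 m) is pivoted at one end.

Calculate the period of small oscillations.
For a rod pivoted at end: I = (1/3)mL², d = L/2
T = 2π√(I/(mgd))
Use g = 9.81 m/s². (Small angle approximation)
I/m = (1/3)L² = 0.644 m²; d = L/2 = 0.695 m
T = 2π√(I/(mgd)) = 2π√(0.644/(9.81×0.695)) = 1.931 s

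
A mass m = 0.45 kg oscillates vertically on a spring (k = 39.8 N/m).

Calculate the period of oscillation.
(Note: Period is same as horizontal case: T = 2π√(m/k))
T = 2π√(m/k) = 2π√(0.45/39.8) = 0.6681 s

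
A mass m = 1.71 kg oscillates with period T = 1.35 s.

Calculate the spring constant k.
T = 2π√(m/k) → k = m(2π/T)² = 1.71×(2π/1.35)² = 37.04 N/m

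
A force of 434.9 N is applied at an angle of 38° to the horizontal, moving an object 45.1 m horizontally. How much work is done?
W = Fd cosθ = 434.9×45.1×cos(38°) = 15456.0 J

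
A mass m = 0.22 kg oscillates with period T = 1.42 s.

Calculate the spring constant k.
T = 2π√(m/k) → k = m(2π/T)² = 0.22×(2π/1.42)² = 4.307 N/m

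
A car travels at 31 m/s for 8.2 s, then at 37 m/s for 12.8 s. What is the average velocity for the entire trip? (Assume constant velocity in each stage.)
d₁ = v₁t₁ = 31 × 8.2 = 254.2 m
d₂ = v₂t₂ = 37 × 12.8 = 473.6 m
d_total = 727.8 m, t_total = 21 s
v_avg = d_total/t_total = 727.8/21 = 34.66 m/s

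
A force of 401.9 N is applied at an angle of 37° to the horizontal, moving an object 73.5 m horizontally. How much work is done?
W = Fd cosθ = 401.9×73.5×cos(37°) = 23591.0 J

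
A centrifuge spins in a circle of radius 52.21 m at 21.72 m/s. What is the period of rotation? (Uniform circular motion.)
T = 2πr/v = 2π×52.21/21.72 = 15.1 s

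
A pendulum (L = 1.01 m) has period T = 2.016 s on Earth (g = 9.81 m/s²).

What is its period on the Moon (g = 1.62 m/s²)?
T = 2π√(L/g), so T_moon/T_earth = √(g_earth/g_moon)
T_moon = 2π√(1.01/1.62) = 4.961 s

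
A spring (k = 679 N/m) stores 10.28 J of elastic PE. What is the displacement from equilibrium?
PE = ½kx² → x = √(2PE/k) = √(2×10.28/679) = 0.174 m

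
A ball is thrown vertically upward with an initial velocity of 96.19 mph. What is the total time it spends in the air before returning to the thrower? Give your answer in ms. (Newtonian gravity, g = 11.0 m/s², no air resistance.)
t_total = 2v₀/g (with unit conversion) = 7818.0 ms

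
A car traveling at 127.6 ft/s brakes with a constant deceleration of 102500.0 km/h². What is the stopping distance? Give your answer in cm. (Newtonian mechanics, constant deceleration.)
d = v₀² / (2a) (with unit conversion) = 9563.0 cm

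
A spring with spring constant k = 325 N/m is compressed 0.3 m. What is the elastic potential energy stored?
PE = ½kx² = ½×325×0.3² = 14.62 J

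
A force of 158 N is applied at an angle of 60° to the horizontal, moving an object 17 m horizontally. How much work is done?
W = Fd cosθ = 158×17×cos(60°) = 1343.0 J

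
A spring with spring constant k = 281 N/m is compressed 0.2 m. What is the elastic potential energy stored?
PE = ½kx² = ½×281×0.2² = 5.62 J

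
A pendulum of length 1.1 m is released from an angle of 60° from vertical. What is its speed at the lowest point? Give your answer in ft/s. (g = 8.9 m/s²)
h = L(1 − cosθ) = 1.1×(1 − cos60°) = 0.55 m
v = √(2gh) = √(2×8.9×0.55) = 3.129 m/s = 10.27 ft/s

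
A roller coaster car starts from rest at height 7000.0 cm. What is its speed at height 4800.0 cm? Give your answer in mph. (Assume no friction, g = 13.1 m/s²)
mgh₁ = ½mv₂² + mgh₂ → v₂ = √(2g(h₁−h₂)) = √(2×13.1×(70−48)) = 24.01 m/s = 53.71 mph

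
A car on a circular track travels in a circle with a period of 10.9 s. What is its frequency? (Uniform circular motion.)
f = 1/T = 1/10.9 = 0.0917 Hz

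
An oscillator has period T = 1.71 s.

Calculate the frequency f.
f = 1/T = 1/1.71 = 0.5848 Hz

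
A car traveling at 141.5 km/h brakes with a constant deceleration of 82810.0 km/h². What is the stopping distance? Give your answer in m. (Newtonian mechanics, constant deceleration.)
d = v₀² / (2a) (with unit conversion) = 120.9 m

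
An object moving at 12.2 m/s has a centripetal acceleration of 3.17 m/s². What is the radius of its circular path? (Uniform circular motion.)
r = v²/a_c = 12.2²/3.17 = 46.95 m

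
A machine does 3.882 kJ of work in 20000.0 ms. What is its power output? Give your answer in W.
P = W/t = 3882 J / 20 s = 194.1 W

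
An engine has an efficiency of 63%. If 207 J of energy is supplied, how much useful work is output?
W_out = η × W_in = 0.63 × 207 = 130.41 J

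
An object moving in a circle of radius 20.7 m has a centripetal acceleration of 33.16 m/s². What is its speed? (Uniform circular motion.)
v = √(a_c × r) = √(33.16 × 20.7) = 26.2 m/s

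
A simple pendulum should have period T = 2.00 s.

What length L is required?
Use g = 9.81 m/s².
T = 2π√(L/g) → L = g(T/2π)² = 9.81×(2.0/2π)² = 0.994 m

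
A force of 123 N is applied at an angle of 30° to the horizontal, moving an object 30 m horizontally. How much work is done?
W = Fd cosθ = 123×30×cos(30°) = 3195.6 J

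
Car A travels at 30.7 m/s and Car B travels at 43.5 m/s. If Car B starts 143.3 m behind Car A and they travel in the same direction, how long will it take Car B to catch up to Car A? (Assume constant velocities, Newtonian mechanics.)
Relative speed: v_rel = 43.5 - 30.7 = 12.8 m/s
Time to catch: t = d₀/v_rel = 143.3/12.8 = 11.2 s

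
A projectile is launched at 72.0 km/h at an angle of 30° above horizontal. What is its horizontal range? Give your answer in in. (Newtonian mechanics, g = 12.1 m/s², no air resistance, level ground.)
R = v₀² sin(2θ) / g (with unit conversion) = 1127.0 in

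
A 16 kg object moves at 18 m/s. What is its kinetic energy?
KE = ½mv² = ½×16×18² = 2592.0 J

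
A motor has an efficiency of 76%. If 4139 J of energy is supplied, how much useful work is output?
W_out = η × W_in = 0.76 × 4139 = 3145.6 J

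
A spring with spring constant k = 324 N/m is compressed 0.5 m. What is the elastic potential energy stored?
PE = ½kx² = ½×324×0.5² = 40.5 J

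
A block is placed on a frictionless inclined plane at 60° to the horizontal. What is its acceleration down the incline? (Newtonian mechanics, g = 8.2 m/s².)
a = g sin(θ) = 8.2 × sin(60°) = 8.2 × 0.866 = 7.1 m/s²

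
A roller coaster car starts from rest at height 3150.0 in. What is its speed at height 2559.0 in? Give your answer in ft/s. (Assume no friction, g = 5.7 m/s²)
mgh₁ = ½mv₂² + mgh₂ → v₂ = √(2g(h₁−h₂)) = √(2×5.7×(80.01−65)) = 13.08 m/s = 42.92 ft/s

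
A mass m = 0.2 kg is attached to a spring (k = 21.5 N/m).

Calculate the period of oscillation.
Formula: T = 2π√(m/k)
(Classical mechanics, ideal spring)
T = 2π√(m/k) = 2π√(0.2/21.5) = 0.606 s; f = 1/T = 1.65 Hz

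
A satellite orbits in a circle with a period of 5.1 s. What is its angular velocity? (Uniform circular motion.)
ω = 2π/T = 2π/5.1 = 1.232 rad/s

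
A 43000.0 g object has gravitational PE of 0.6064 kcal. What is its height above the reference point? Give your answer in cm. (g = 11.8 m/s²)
PE = mgh → h = PE/(mg) = 2537 J / (43 kg × 11.8 m/s²) = 5 m = 500.0 cm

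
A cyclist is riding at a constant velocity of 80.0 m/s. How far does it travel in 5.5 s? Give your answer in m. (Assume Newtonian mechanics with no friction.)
d = vt = 440.0 m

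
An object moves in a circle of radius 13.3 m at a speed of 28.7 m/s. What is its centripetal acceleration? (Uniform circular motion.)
a_c = v²/r = 28.7²/13.3 = 823.69/13.3 = 61.93 m/s²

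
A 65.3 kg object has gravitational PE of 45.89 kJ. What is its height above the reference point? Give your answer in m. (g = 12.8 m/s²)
PE = mgh → h = PE/(mg) = 4.589e+04 J / (65.3 kg × 12.8 m/s²) = 54.9 m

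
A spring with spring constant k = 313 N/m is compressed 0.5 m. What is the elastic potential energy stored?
PE = ½kx² = ½×313×0.5² = 39.12 J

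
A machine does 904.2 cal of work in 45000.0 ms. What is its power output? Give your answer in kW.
P = W/t = 3783 J / 45 s = 84.07 W = 0.08407 kW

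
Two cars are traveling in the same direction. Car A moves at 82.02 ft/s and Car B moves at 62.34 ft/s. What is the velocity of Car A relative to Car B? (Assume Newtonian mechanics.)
v_rel = v_A - v_B = 82.02 - 62.34 = 19.68 ft/s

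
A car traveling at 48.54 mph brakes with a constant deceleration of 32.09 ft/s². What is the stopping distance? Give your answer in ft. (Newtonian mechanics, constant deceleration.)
d = v₀² / (2a) (with unit conversion) = 78.97 ft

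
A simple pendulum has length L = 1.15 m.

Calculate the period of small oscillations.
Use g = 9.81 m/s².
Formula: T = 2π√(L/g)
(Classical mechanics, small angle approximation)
T = 2π√(L/g) = 2π√(1.15/9.81) = 2.151 s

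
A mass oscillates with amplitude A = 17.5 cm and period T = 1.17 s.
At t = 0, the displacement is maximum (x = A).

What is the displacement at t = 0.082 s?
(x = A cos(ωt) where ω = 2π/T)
ω = 2π/T = 2π/1.17 = 5.37 rad/s
x = A cos(ωt) = 17.5×cos(5.37×0.082) = 15.83 cm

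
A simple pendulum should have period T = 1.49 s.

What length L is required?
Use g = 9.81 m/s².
T = 2π√(L/g) → L = g(T/2π)² = 9.81×(1.49/2π)² = 0.5517 m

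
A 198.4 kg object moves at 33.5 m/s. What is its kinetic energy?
KE = ½mv² = ½×198.4×33.5² = 111327.2 J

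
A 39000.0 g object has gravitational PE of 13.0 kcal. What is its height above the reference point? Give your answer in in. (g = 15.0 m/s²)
PE = mgh → h = PE/(mg) = 5.439e+04 J / (39 kg × 15.0 m/s²) = 92.98 m = 3661.0 in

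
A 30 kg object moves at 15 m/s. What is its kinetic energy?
KE = ½mv² = ½×30×15² = 3375.0 J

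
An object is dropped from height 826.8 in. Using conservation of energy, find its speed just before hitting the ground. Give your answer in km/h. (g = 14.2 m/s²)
mgh = ½mv² → v = √(2gh) = √(2×14.2×21) = 24.42 m/s = 87.92 km/h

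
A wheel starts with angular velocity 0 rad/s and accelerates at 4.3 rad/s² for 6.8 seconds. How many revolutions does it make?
θ = ω₀t + ½αt² = 0×6.8 + ½×4.3×6.8² = 99.42 rad
Revolutions = θ/(2π) = 99.42/(2π) = 15.82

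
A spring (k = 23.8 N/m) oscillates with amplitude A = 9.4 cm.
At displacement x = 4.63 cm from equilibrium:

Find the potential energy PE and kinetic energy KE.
E_total = ½kA² = ½×23.8×(0.094)² = 0.1051 J
PE = ½kx² = ½×23.8×(0.0463)² = 0.02551 J
KE = E_total − PE = 0.07964 J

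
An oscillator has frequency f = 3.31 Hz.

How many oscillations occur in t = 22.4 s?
n = f×t = 3.31×22.4 = 74.14 oscillations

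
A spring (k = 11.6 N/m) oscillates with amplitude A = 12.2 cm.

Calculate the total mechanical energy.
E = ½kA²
E = ½kA² = ½×11.6×(0.122)² = 0.08633 J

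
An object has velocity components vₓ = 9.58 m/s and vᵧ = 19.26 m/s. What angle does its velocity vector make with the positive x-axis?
θ = arctan(vᵧ/vₓ) = arctan(19.26/9.58) = 63.55°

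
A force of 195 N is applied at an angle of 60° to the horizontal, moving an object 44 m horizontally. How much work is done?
W = Fd cosθ = 195×44×cos(60°) = 4290.0 J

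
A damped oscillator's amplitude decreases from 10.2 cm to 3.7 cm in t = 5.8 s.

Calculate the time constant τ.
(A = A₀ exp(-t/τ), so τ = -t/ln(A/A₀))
A/A₀ = 3.7/10.2 = 0.3627; ln(A/A₀) = -1.014
τ = −t/ln(A/A₀) = −5.8/-1.014 = 5.72 s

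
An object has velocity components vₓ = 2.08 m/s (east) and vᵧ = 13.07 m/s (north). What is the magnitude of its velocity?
|v| = √(vₓ² + vᵧ²) = √(2.08² + 13.07²) = √(175.151) = 13.23 m/s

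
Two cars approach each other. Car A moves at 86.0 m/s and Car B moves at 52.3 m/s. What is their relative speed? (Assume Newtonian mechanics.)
v_rel = v_A + v_B = 86.0 + 52.3 = 138.3 m/s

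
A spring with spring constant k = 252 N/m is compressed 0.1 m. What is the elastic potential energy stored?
PE = ½kx² = ½×252×0.1² = 1.26 J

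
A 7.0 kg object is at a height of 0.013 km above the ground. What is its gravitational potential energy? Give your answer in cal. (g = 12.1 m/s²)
PE = mgh = 7 kg × 12.1 m/s² × 13 m = 1101 J = 263.2 cal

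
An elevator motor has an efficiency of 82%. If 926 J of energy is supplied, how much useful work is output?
W_out = η × W_in = 0.82 × 926 = 759.32 J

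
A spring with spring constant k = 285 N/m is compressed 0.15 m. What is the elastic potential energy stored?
PE = ½kx² = ½×285×0.15² = 3.206 J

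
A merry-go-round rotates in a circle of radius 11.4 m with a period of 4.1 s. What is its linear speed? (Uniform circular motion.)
v = 2πr/T = 2π×11.4/4.1 = 17.47 m/s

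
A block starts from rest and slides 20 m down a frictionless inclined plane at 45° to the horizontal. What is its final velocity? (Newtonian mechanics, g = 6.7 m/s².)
a = g sin(θ) = 6.7 × sin(45°) = 4.74 m/s²
v = √(2ad) = √(2 × 4.74 × 20) = 13.77 m/s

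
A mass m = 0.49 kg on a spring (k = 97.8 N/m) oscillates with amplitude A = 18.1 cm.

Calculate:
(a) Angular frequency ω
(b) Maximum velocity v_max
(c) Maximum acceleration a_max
ω = √(k/m) = √(97.8/0.49) = 14.13 rad/s
v_max = ωA = 14.13×0.181 = 2.557 m/s
a_max = ω²A = 14.13²×0.181 = 36.13 m/s²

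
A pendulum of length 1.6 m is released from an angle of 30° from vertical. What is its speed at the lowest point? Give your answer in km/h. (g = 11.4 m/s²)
h = L(1 − cosθ) = 1.6×(1 − cos30°) = 0.2144 m
v = √(2gh) = √(2×11.4×0.2144) = 2.211 m/s = 7.959 km/h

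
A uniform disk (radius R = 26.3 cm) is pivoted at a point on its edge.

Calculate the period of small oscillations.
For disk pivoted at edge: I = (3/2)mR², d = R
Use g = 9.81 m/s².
I/m = (3/2)R² = 0.1038 m²; d = R = 0.263 m
T = 2π√((3/2)R²/(gR)) = 2π√(3R/(2g)) = 1.26 s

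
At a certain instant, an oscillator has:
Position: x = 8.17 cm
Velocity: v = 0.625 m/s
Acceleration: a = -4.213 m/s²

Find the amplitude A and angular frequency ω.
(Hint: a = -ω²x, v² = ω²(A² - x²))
a = −ω²x → ω = √(|a|/x) = √(4.213/0.0817) = 7.181 rad/s
v² = ω²(A² − x²) → A = √(x² + v²/ω²) = √(0.0817² + 0.625²/7.181²) = 0.1194 m = 11.94 cm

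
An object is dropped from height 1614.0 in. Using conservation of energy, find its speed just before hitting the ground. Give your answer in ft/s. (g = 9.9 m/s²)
mgh = ½mv² → v = √(2gh) = √(2×9.9×41) = 28.49 m/s = 93.47 ft/s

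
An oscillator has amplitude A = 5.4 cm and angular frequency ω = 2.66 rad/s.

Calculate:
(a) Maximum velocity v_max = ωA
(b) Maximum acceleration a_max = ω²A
v_max = ωA = 2.66×0.054 = 0.1436 m/s
a_max = ω²A = 2.66²×0.054 = 0.3821 m/s²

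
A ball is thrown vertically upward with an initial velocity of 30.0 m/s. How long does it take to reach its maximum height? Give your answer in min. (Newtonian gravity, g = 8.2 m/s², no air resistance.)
t_up = v₀/g (with unit conversion) = 0.06098 min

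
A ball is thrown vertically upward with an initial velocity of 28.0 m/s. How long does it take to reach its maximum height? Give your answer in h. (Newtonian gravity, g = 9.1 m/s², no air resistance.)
t_up = v₀/g (with unit conversion) = 0.0008547 h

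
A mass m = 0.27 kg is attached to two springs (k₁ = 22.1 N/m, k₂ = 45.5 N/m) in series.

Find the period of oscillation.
k_eq = k₁k₂/(k₁+k₂) = 14.88 N/m
T = 2π√(m/k_eq) = 2π√(0.27/14.88) = 0.8465 s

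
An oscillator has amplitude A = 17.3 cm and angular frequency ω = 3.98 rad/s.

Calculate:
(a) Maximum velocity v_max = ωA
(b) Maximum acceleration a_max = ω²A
v_max = ωA = 3.98×0.173 = 0.6885 m/s
a_max = ω²A = 3.98²×0.173 = 2.74 m/s²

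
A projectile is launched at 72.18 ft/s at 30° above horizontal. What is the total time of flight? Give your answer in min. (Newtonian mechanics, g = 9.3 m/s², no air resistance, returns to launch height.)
T = 2v₀sin(θ)/g (with unit conversion) = 0.03943 min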